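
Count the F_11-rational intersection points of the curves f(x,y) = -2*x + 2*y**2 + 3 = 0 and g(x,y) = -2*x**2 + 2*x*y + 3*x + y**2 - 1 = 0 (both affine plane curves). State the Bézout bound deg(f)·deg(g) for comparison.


Common zeros: {(8, 1)}; count = 1; Bézout bound = 4.

deg(f) = 2, deg(g) = 2, so Bézout bound = 4.
Scan x ∈ F_11. For each x, list the y ∈ F_11 with f(x, y) ≡ 0 and those with g(x, y) ≡ 0 (mod 11); the common zeros in that column are the intersection.
  x = 0: f ≡ 0 at y ∈ {2, 9}; g ≡ 0 at y ∈ {1, 10}; common: ∅.
  x = 1: f ≡ 0 at y ∈ {4, 7}; g ≡ 0 at y ∈ {0, 9}; common: ∅.
  x = 2: f ≡ 0 at y ∈ ∅; g ≡ 0 at y ∈ ∅; common: ∅.
  x = 3: f ≡ 0 at y ∈ ∅; g ≡ 0 at y ∈ ∅; common: ∅.
  x = 4: f ≡ 0 at y ∈ ∅; g ≡ 0 at y ∈ {5, 9}; common: ∅.
  x = 5: f ≡ 0 at y ∈ {3, 8}; g ≡ 0 at y ∈ ∅; common: ∅.
  x = 6: f ≡ 0 at y ∈ ∅; g ≡ 0 at y ∈ {0, 10}; common: ∅.
  x = 7: f ≡ 0 at y ∈ {0}; g ≡ 0 at y ∈ ∅; common: ∅.
  x = 8: f ≡ 0 at y ∈ {1, 10}; g ≡ 0 at y ∈ {1, 5}; common: {1}.
  x = 9: f ≡ 0 at y ∈ ∅; g ≡ 0 at y ∈ ∅; common: ∅.
  x = 10: f ≡ 0 at y ∈ {5, 6}; g ≡ 0 at y ∈ ∅; common: ∅.
Collecting: common zeros = {(8, 1)}, so the count is 1.
Comparison with the Bézout bound: 1 ≤ 4 = deg(f)·deg(g), as expected for curves with no common component (the affine F_11-count falls short of the bound because intersections may lie at infinity, over extension fields, or carry multiplicity).


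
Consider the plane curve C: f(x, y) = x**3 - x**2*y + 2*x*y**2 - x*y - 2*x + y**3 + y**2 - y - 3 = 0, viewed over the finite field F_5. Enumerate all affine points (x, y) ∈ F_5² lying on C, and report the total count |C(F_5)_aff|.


Affine F_5-points: {(0, 3), (1, 2), (2, 1), (2, 2), (4, 2)}; count = 5.

For each of the 25 pairs (x, y) ∈ F_5², evaluate f(x, y) mod 5. Record the zeros.
  x = 0: [0↦2, 1↦3, 2↦2, 3↦0, 4↦3]  zeros at y ∈ {3}
  x = 1: [0↦1, 1↦2, 2↦0, 3↦1, 4↦1]  zeros at y ∈ {2}
  x = 2: [0↦1, 1↦0, 2↦0, 3↦2, 4↦2]  zeros at y ∈ {1, 2}
  x = 3: [0↦3, 1↦3, 2↦3, 3↦4, 4↦2]  zeros at y ∈ ∅
  x = 4: [0↦3, 1↦2, 2↦0, 3↦3, 4↦2]  zeros at y ∈ {2}
Collecting zeros: affine points = {(0, 3), (1, 2), (2, 1), (2, 2), (4, 2)}.
Total count |C(F_5)_aff| = 5.


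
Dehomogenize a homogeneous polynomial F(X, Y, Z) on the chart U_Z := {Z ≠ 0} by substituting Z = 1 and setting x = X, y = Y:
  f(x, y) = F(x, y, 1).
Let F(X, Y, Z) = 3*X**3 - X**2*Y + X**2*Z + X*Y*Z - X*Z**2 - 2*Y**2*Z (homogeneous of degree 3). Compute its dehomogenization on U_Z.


f(x, y) = 3*x**3 - x**2*y + x**2 + x*y - x - 2*y**2

On U_Z we set Z = 1. Each monomial c·X^i·Y^j·Z^k in F becomes c·x^i·y^j·1^k = c·x^i·y^j.
Substituting Z = 1: F(X, Y, 1) = 3*x**3 - x**2*y + x**2 + x*y - x - 2*y**2.
Note: deg(f) ≤ deg(F) = 3; strict inequality happens when F is divisible by Z (lost terms).


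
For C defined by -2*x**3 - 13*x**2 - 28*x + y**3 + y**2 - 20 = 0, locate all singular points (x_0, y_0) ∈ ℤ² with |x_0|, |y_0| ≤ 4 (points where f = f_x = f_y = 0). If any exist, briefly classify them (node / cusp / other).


Singular points: {(-2, 0)}; classification: node.

Compute partial derivatives:
  f_x = -6*x**2 - 26*x - 28.
  f_y = 3*y**2 + 2*y.
Scan x_0 ∈ {−4, ..., 4}. For each x_0, f_y(x_0, y) is a polynomial in y; find its integer roots y ∈ {−4, ..., 4}, then test f_x and f at those candidates.
  x = -4: f_y(-4, y) = 3*y**2 + 2*y; vanishes at y ∈ {0}. (-4, 0): f_x = -20 ≠ 0.
  x = -3: f_y(-3, y) = 3*y**2 + 2*y; vanishes at y ∈ {0}. (-3, 0): f_x = -4 ≠ 0.
  x = -2: f_y(-2, y) = 3*y**2 + 2*y; vanishes at y ∈ {0}. (-2, 0): f_x = 0, f = 0 — SINGULAR.
  x = -1: f_y(-1, y) = 3*y**2 + 2*y; vanishes at y ∈ {0}. (-1, 0): f_x = -8 ≠ 0.
  x = 0: f_y(0, y) = 3*y**2 + 2*y; vanishes at y ∈ {0}. (0, 0): f_x = -28 ≠ 0.
  x = 1: f_y(1, y) = 3*y**2 + 2*y; vanishes at y ∈ {0}. (1, 0): f_x = -60 ≠ 0.
  x = 2: f_y(2, y) = 3*y**2 + 2*y; vanishes at y ∈ {0}. (2, 0): f_x = -104 ≠ 0.
  x = 3: f_y(3, y) = 3*y**2 + 2*y; vanishes at y ∈ {0}. (3, 0): f_x = -160 ≠ 0.
  x = 4: f_y(4, y) = 3*y**2 + 2*y; vanishes at y ∈ {0}. (4, 0): f_x = -228 ≠ 0.
Only singular point on the grid: (-2, 0).
Classify: substitute x = -2 + u, y = 0 + v and expand: f = -2*u**3 - u**2 + v**3 + v**2.
No constant or linear terms (consistent with a singular point). Quadratic part: -u**2 + v**2. Cubic part: -2*u**3 + v**3.
The quadratic part v**2 - u**2 = (v − u)(v + u) splits into two distinct linear factors, so there are two distinct tangent lines y − 0 = ±(x − -2) — this is a node (ordinary double point).
Classification: node.


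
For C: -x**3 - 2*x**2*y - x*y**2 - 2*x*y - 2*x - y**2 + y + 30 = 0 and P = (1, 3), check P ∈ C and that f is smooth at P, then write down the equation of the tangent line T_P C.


Tangent line at P: -32*x - 15*y + 77 = 0.

Step 1: f(1, 3) = 0, so P lies on C.
Step 2: partial derivatives
  f_x(x, y) = -3*x**2 - 4*x*y - y**2 - 2*y - 2, f_y(x, y) = -2*x**2 - 2*x*y - 2*x - 2*y + 1.
  f_x(P) = -32, f_y(P) = -15 (gradient nonzero, so P is smooth).
Step 3: tangent line at P: -32·(x − 1) + -15·(y − 3) = 0.
Expanding: -32*x - 15*y + 77 = 0.


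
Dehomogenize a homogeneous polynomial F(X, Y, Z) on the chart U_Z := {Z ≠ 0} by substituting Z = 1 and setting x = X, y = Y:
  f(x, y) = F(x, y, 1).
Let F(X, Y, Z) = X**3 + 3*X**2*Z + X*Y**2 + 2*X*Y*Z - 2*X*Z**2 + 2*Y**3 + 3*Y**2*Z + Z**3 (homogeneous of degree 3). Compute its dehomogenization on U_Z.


f(x, y) = x**3 + 3*x**2 + x*y**2 + 2*x*y - 2*x + 2*y**3 + 3*y**2 + 1

On U_Z we set Z = 1. Each monomial c·X^i·Y^j·Z^k in F becomes c·x^i·y^j·1^k = c·x^i·y^j.
Substituting Z = 1: F(X, Y, 1) = x**3 + 3*x**2 + x*y**2 + 2*x*y - 2*x + 2*y**3 + 3*y**2 + 1.
Note: deg(f) ≤ deg(F) = 3; strict inequality happens when F is divisible by Z (lost terms).


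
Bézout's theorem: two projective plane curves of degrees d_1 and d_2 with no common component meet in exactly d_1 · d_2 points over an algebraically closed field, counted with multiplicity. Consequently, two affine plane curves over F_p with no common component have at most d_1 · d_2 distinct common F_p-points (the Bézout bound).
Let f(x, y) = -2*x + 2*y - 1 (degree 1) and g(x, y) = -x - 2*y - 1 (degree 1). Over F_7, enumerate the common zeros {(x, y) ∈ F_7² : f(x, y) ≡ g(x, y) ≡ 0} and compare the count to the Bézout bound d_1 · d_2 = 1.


Common zeros: {(4, 1)}; count = 1; Bézout bound = 1.

deg(f) = 1, deg(g) = 1, so Bézout bound = 1.
Scan x ∈ F_7. For each x, list the y ∈ F_7 with f(x, y) ≡ 0 and those with g(x, y) ≡ 0 (mod 7); the common zeros in that column are the intersection.
  x = 0: f ≡ 0 at y ∈ {4}; g ≡ 0 at y ∈ {3}; common: ∅.
  x = 1: f ≡ 0 at y ∈ {5}; g ≡ 0 at y ∈ {6}; common: ∅.
  x = 2: f ≡ 0 at y ∈ {6}; g ≡ 0 at y ∈ {2}; common: ∅.
  x = 3: f ≡ 0 at y ∈ {0}; g ≡ 0 at y ∈ {5}; common: ∅.
  x = 4: f ≡ 0 at y ∈ {1}; g ≡ 0 at y ∈ {1}; common: {1}.
  x = 5: f ≡ 0 at y ∈ {2}; g ≡ 0 at y ∈ {4}; common: ∅.
  x = 6: f ≡ 0 at y ∈ {3}; g ≡ 0 at y ∈ {0}; common: ∅.
Collecting: common zeros = {(4, 1)}, so the count is 1.
Comparison with the Bézout bound: 1 ≤ 1 = deg(f)·deg(g), as expected for curves with no common component (the bound is attained).


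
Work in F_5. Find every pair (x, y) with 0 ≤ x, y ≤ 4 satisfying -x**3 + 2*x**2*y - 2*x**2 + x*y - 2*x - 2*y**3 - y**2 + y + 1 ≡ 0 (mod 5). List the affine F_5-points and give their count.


Affine F_5-points: {(1, 3), (3, 0), (4, 3)}; count = 3.

For each of the 25 pairs (x, y) ∈ F_5², evaluate f(x, y) mod 5. Record the zeros.
  x = 0: [0↦1, 1↦4, 2↦3, 3↦1, 4↦1]  zeros at y ∈ ∅
  x = 1: [0↦1, 1↦2, 2↦4, 3↦0, 4↦3]  zeros at y ∈ {3}
  x = 2: [0↦1, 1↦4, 2↦3, 3↦1, 4↦1]  zeros at y ∈ ∅
  x = 3: [0↦0, 1↦4, 2↦4, 3↦3, 4↦4]  zeros at y ∈ {0}
  x = 4: [0↦2, 1↦1, 2↦1, 3↦0, 4↦1]  zeros at y ∈ {3}
Collecting zeros: affine points = {(1, 3), (3, 0), (4, 3)}.
Total count |C(F_5)_aff| = 3.


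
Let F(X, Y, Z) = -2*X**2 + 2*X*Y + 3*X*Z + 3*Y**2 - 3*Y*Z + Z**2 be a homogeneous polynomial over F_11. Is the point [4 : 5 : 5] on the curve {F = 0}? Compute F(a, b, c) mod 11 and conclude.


F(4,5,5) ≡ 5 (mod 11); P is NOT on the curve.

Evaluate F(4, 5, 5) term-by-term (mod 11).
  -2*X**2 ↦ -2·16·1·1 = -32
  2*X*Y ↦ 2·4·5·1 = 40
  3*X*Z ↦ 3·4·1·5 = 60
  3*Y**2 ↦ 3·1·25·1 = 75
  -3*Y*Z ↦ -3·1·5·5 = -75
  Z**2 ↦ 1·1·1·25 = 25
Sum: F(4, 5, 5) = (-32) + (40) + (60) + (75) + (-75) + (25) = 93.
Reducing mod 11: 93 ≡ 5 (mod 11).
Since F(a, b, c) ≡ 5 ≠ 0 (mod 11), P does NOT lie on the curve.


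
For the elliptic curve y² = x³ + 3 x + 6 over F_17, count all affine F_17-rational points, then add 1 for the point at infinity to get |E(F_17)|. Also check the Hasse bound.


Affine points = {(3, 5), (3, 12), (6, 6), (6, 11), (7, 8), (7, 9), (8, 7), (8, 10), (10, 4), (10, 13), (12, 6), (12, 11), (13, 7), (13, 10), (14, 2), (14, 15), (15, 3), (15, 14), (16, 6), (16, 11)}; affine count = 20; |E(F_17)| = 21.

Discriminant check: Δ ∝ 4a³ + 27b² = 4·3³ + 27·6² = 4·27 + 27·36 ≡ 9 (mod 17). Nonzero ⇒ E is nonsingular.
For each x ∈ F_17, compute rhs = x³ + 3·x + 6 mod 17, then count y ∈ F_17 with y² ≡ rhs.
  x = 0: rhs = 6, matching y values: none (0 points).
  x = 1: rhs = 10, matching y values: none (0 points).
  x = 2: rhs = 3, matching y values: none (0 points).
  x = 3: rhs = 8, matching y values: 5, 12 (2 points).
  x = 4: rhs = 14, matching y values: none (0 points).
  x = 5: rhs = 10, matching y values: none (0 points).
  x = 6: rhs = 2, matching y values: 6, 11 (2 points).
  x = 7: rhs = 13, matching y values: 8, 9 (2 points).
  x = 8: rhs = 15, matching y values: 7, 10 (2 points).
  x = 9: rhs = 14, matching y values: none (0 points).
  x = 10: rhs = 16, matching y values: 4, 13 (2 points).
  x = 11: rhs = 10, matching y values: none (0 points).
  x = 12: rhs = 2, matching y values: 6, 11 (2 points).
  x = 13: rhs = 15, matching y values: 7, 10 (2 points).
  x = 14: rhs = 4, matching y values: 2, 15 (2 points).
  x = 15: rhs = 9, matching y values: 3, 14 (2 points).
  x = 16: rhs = 2, matching y values: 6, 11 (2 points).
Total affine count: 20.
Full point count |E(F_17)| = 20 + 1 = 21.
Hasse bound: |21 − (17+1)| = |3| = 3 ≤ 2√17 ≈ 8.2462 ✓.


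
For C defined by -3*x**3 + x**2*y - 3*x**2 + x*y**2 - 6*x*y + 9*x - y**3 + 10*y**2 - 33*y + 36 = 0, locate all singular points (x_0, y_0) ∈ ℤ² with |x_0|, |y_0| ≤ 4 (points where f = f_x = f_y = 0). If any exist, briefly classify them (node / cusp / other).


Singular points: {(0, 3)}; classification: cusp.

Compute partial derivatives:
  f_x = -9*x**2 + 2*x*y - 6*x + y**2 - 6*y + 9.
  f_y = x**2 + 2*x*y - 6*x - 3*y**2 + 20*y - 33.
Scan x_0 ∈ {−4, ..., 4}. For each x_0, f_y(x_0, y) is a polynomial in y; find its integer roots y ∈ {−4, ..., 4}, then test f_x and f at those candidates.
  x = -4: f_y(-4, y) = -3*y**2 + 12*y + 7; no integer root y with |y| ≤ 4.
  x = -3: f_y(-3, y) = -3*y**2 + 14*y - 6; no integer root y with |y| ≤ 4.
  x = -2: f_y(-2, y) = -3*y**2 + 16*y - 17; no integer root y with |y| ≤ 4.
  x = -1: f_y(-1, y) = -3*y**2 + 18*y - 26; no integer root y with |y| ≤ 4.
  x = 0: f_y(0, y) = -3*y**2 + 20*y - 33; vanishes at y ∈ {3}. (0, 3): f_x = 0, f = 0 — SINGULAR.
  x = 1: f_y(1, y) = -3*y**2 + 22*y - 38; no integer root y with |y| ≤ 4.
  x = 2: f_y(2, y) = -3*y**2 + 24*y - 41; no integer root y with |y| ≤ 4.
  x = 3: f_y(3, y) = -3*y**2 + 26*y - 42; no integer root y with |y| ≤ 4.
  x = 4: f_y(4, y) = -3*y**2 + 28*y - 41; no integer root y with |y| ≤ 4.
Only singular point on the grid: (0, 3).
Classify: substitute x = 0 + u, y = 3 + v and expand: f = -3*u**3 + u**2*v + u*v**2 - v**3 + v**2.
No constant or linear terms (consistent with a singular point). Quadratic part: v**2. Cubic part: -3*u**3 + u**2*v + u*v**2 - v**3.
The quadratic part v**2 is a perfect square, so there is a single (double) tangent line v = 0, i.e. y = 3. Restricting the cubic part to that line (v = 0) leaves -3*u**3 ≠ 0, so f is not divisible by v and the branch is v² ≈ 3*u**3 to lowest order — this is a cusp.
Classification: cusp.


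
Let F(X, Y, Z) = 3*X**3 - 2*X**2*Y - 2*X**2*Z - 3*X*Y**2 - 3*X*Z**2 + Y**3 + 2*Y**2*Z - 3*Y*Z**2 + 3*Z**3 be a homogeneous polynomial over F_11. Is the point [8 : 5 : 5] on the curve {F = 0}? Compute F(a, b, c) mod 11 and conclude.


F(8,5,5) ≡ 3 (mod 11); P is NOT on the curve.

Evaluate F(8, 5, 5) term-by-term (mod 11).
  3*X**3 ↦ 3·512·1·1 = 1536
  -2*X**2*Y ↦ -2·64·5·1 = -640
  -2*X**2*Z ↦ -2·64·1·5 = -640
  -3*X*Y**2 ↦ -3·8·25·1 = -600
  -3*X*Z**2 ↦ -3·8·1·25 = -600
  Y**3 ↦ 1·1·125·1 = 125
  2*Y**2*Z ↦ 2·1·25·5 = 250
  -3*Y*Z**2 ↦ -3·1·5·25 = -375
  3*Z**3 ↦ 3·1·1·125 = 375
Sum: F(8, 5, 5) = (1536) + (-640) + (-640) + (-600) + (-600) + (125) + (250) + (-375) + (375) = -569.
Reducing mod 11: -569 ≡ 3 (mod 11).
Since F(a, b, c) ≡ 3 ≠ 0 (mod 11), P does NOT lie on the curve.


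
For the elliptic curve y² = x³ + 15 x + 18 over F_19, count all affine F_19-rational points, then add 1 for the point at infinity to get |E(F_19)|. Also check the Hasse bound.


Affine points = {(4, 3), (4, 16), (5, 3), (5, 16), (6, 1), (6, 18), (8, 2), (8, 17), (10, 3), (10, 16), (12, 8), (12, 11), (13, 4), (13, 15)}; affine count = 14; |E(F_19)| = 15.

Discriminant check: Δ ∝ 4a³ + 27b² = 4·15³ + 27·18² = 4·3375 + 27·324 ≡ 18 (mod 19). Nonzero ⇒ E is nonsingular.
For each x ∈ F_19, compute rhs = x³ + 15·x + 18 mod 19, then count y ∈ F_19 with y² ≡ rhs.
  x = 0: rhs = 18, matching y values: none (0 points).
  x = 1: rhs = 15, matching y values: none (0 points).
  x = 2: rhs = 18, matching y values: none (0 points).
  x = 3: rhs = 14, matching y values: none (0 points).
  x = 4: rhs = 9, matching y values: 3, 16 (2 points).
  x = 5: rhs = 9, matching y values: 3, 16 (2 points).
  x = 6: rhs = 1, matching y values: 1, 18 (2 points).
  x = 7: rhs = 10, matching y values: none (0 points).
  x = 8: rhs = 4, matching y values: 2, 17 (2 points).
  x = 9: rhs = 8, matching y values: none (0 points).
  x = 10: rhs = 9, matching y values: 3, 16 (2 points).
  x = 11: rhs = 13, matching y values: none (0 points).
  x = 12: rhs = 7, matching y values: 8, 11 (2 points).
  x = 13: rhs = 16, matching y values: 4, 15 (2 points).
  x = 14: rhs = 8, matching y values: none (0 points).
  x = 15: rhs = 8, matching y values: none (0 points).
  x = 16: rhs = 3, matching y values: none (0 points).
  x = 17: rhs = 18, matching y values: none (0 points).
  x = 18: rhs = 2, matching y values: none (0 points).
Total affine count: 14.
Full point count |E(F_19)| = 14 + 1 = 15.
Hasse bound: |15 − (19+1)| = |-5| = 5 ≤ 2√19 ≈ 8.7178 ✓.


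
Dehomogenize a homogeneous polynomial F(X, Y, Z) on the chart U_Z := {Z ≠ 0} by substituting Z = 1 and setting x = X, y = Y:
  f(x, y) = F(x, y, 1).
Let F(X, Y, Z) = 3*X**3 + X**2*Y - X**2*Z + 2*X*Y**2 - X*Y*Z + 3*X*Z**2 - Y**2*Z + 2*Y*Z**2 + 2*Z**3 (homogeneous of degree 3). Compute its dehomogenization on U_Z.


f(x, y) = 3*x**3 + x**2*y - x**2 + 2*x*y**2 - x*y + 3*x - y**2 + 2*y + 2

On U_Z we set Z = 1. Each monomial c·X^i·Y^j·Z^k in F becomes c·x^i·y^j·1^k = c·x^i·y^j.
Substituting Z = 1: F(X, Y, 1) = 3*x**3 + x**2*y - x**2 + 2*x*y**2 - x*y + 3*x - y**2 + 2*y + 2.
Note: deg(f) ≤ deg(F) = 3; strict inequality happens when F is divisible by Z (lost terms).


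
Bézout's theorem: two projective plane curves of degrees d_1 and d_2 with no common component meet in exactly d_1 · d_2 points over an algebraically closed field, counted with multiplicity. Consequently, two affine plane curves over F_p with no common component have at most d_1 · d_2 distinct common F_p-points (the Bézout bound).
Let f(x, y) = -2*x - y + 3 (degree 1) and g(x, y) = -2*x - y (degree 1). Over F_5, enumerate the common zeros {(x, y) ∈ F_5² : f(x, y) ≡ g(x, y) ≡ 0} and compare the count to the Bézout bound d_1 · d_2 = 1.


Common zeros: ∅; count = 0; Bézout bound = 1.

deg(f) = 1, deg(g) = 1, so Bézout bound = 1.
Scan x ∈ F_5. For each x, list the y ∈ F_5 with f(x, y) ≡ 0 and those with g(x, y) ≡ 0 (mod 5); the common zeros in that column are the intersection.
  x = 0: f ≡ 0 at y ∈ {3}; g ≡ 0 at y ∈ {0}; common: ∅.
  x = 1: f ≡ 0 at y ∈ {1}; g ≡ 0 at y ∈ {3}; common: ∅.
  x = 2: f ≡ 0 at y ∈ {4}; g ≡ 0 at y ∈ {1}; common: ∅.
  x = 3: f ≡ 0 at y ∈ {2}; g ≡ 0 at y ∈ {4}; common: ∅.
  x = 4: f ≡ 0 at y ∈ {0}; g ≡ 0 at y ∈ {2}; common: ∅.
Collecting: common zeros = ∅, so the count is 0.
Comparison with the Bézout bound: 0 ≤ 1 = deg(f)·deg(g), as expected for curves with no common component (the affine F_5-count falls short of the bound because intersections may lie at infinity, over extension fields, or carry multiplicity).


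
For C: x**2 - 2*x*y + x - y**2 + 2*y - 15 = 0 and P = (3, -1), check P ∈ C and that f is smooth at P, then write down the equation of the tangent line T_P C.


Tangent line at P: 9*x - 2*y - 29 = 0.

Step 1: f(3, -1) = 0, so P lies on C.
Step 2: partial derivatives
  f_x(x, y) = 2*x - 2*y + 1, f_y(x, y) = -2*x - 2*y + 2.
  f_x(P) = 9, f_y(P) = -2 (gradient nonzero, so P is smooth).
Step 3: tangent line at P: 9·(x − 3) + -2·(y − -1) = 0.
Expanding: 9*x - 2*y - 29 = 0.


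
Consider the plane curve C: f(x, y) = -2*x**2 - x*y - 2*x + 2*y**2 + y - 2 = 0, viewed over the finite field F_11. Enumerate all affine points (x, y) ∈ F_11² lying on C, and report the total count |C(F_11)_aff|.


Affine F_11-points: {(1, 5), (1, 6), (2, 7), (2, 10), (3, 2), (3, 10), (4, 3), (4, 4), (6, 2), (6, 6), (10, 3), (10, 7)}; count = 12.

For each of the 121 pairs (x, y) ∈ F_11², evaluate f(x, y) mod 11. Record the zeros.
  x = 0: [0↦9, 1↦1, 2↦8, 3↦8, 4↦1, 5↦9, 6↦10, 7↦4, 8↦2, 9↦4, 10↦10]  zeros at y ∈ ∅
  x = 1: [0↦5, 1↦7, 2↦2, 3↦1, 4↦4, 5↦0, 6↦0, 7↦4, 8↦1, 9↦2, 10↦7]  zeros at y ∈ {5, 6}
  x = 2: [0↦8, 1↦9, 2↦3, 3↦1, 4↦3, 5↦9, 6↦8, 7↦0, 8↦7, 9↦7, 10↦0]  zeros at y ∈ {7, 10}
  x = 3: [0↦7, 1↦7, 2↦0, 3↦8, 4↦9, 5↦3, 6↦1, 7↦3, 8↦9, 9↦8, 10↦0]  zeros at y ∈ {2, 10}
  x = 4: [0↦2, 1↦1, 2↦4, 3↦0, 4↦0, 5↦4, 6↦1, 7↦2, 8↦7, 9↦5, 10↦7]  zeros at y ∈ {3, 4}
  x = 5: [0↦4, 1↦2, 2↦4, 3↦10, 4↦9, 5↦1, 6↦8, 7↦8, 8↦1, 9↦9, 10↦10]  zeros at y ∈ ∅
  x = 6: [0↦2, 1↦10, 2↦0, 3↦5, 4↦3, 5↦5, 6↦0, 7↦10, 8↦2, 9↦9, 10↦9]  zeros at y ∈ {2, 6}
  x = 7: [0↦7, 1↦3, 2↦3, 3↦7, 4↦4, 5↦5, 6↦10, 7↦8, 8↦10, 9↦5, 10↦4]  zeros at y ∈ ∅
  x = 8: [0↦8, 1↦3, 2↦2, 3↦5, 4↦1, 5↦1, 6↦5, 7↦2, 8↦3, 9↦8, 10↦6]  zeros at y ∈ ∅
  x = 9: [0↦5, 1↦10, 2↦8, 3↦10, 4↦5, 5↦4, 6↦7, 7↦3, 8↦3, 9↦7, 10↦4]  zeros at y ∈ ∅
  x = 10: [0↦9, 1↦2, 2↦10, 3↦0, 4↦5, 5↦3, 6↦5, 7↦0, 8↦10, 9↦2, 10↦9]  zeros at y ∈ {3, 7}
Collecting zeros: affine points = {(1, 5), (1, 6), (2, 7), (2, 10), (3, 2), (3, 10), (4, 3), (4, 4), (6, 2), (6, 6), (10, 3), (10, 7)}.
Total count |C(F_11)_aff| = 12.


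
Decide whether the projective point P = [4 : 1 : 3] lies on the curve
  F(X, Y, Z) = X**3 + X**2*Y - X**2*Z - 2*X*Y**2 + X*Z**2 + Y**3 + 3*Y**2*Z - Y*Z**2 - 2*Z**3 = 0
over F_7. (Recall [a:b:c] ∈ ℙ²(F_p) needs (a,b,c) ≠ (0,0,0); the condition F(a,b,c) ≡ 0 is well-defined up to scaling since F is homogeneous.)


F(4,1,3) ≡ 0 (mod 7); P is on the curve.

Evaluate F(4, 1, 3) term-by-term (mod 7).
  X**3 ↦ 1·64·1·1 = 64
  X**2*Y ↦ 1·16·1·1 = 16
  -X**2*Z ↦ -1·16·1·3 = -48
  -2*X*Y**2 ↦ -2·4·1·1 = -8
  X*Z**2 ↦ 1·4·1·9 = 36
  Y**3 ↦ 1·1·1·1 = 1
  3*Y**2*Z ↦ 3·1·1·3 = 9
  -Y*Z**2 ↦ -1·1·1·9 = -9
  -2*Z**3 ↦ -2·1·1·27 = -54
Sum: F(4, 1, 3) = (64) + (16) + (-48) + (-8) + (36) + (1) + (9) + (-9) + (-54) = 7.
Reducing mod 7: 7 ≡ 0 (mod 7).
Since F(a, b, c) ≡ 0 (mod 7), P lies on the curve.


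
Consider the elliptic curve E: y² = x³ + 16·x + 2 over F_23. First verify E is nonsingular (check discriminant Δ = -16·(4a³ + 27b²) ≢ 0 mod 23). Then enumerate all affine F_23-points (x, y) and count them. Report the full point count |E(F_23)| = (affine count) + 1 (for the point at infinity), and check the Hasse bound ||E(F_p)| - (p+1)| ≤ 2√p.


Affine points = {(0, 5), (0, 18), (3, 10), (3, 13), (5, 0), (9, 1), (9, 22), (10, 9), (10, 14), (12, 6), (12, 17), (14, 7), (14, 16), (15, 11), (15, 12), (17, 9), (17, 14), (18, 2), (18, 21), (19, 9), (19, 14), (21, 10), (21, 13), (22, 10), (22, 13)}; affine count = 25; |E(F_23)| = 26.

Discriminant check: Δ ∝ 4a³ + 27b² = 4·16³ + 27·2² = 4·4096 + 27·4 ≡ 1 (mod 23). Nonzero ⇒ E is nonsingular.
For each x ∈ F_23, compute rhs = x³ + 16·x + 2 mod 23, then count y ∈ F_23 with y² ≡ rhs.
  x = 0: rhs = 2, matching y values: 5, 18 (2 points).
  x = 1: rhs = 19, matching y values: none (0 points).
  x = 2: rhs = 19, matching y values: none (0 points).
  x = 3: rhs = 8, matching y values: 10, 13 (2 points).
  x = 4: rhs = 15, matching y values: none (0 points).
  x = 5: rhs = 0, matching y values: 0 (1 points).
  x = 6: rhs = 15, matching y values: none (0 points).
  x = 7: rhs = 20, matching y values: none (0 points).
  x = 8: rhs = 21, matching y values: none (0 points).
  x = 9: rhs = 1, matching y values: 1, 22 (2 points).
  x = 10: rhs = 12, matching y values: 9, 14 (2 points).
  x = 11: rhs = 14, matching y values: none (0 points).
  x = 12: rhs = 13, matching y values: 6, 17 (2 points).
  x = 13: rhs = 15, matching y values: none (0 points).
  x = 14: rhs = 3, matching y values: 7, 16 (2 points).
  x = 15: rhs = 6, matching y values: 11, 12 (2 points).
  x = 16: rhs = 7, matching y values: none (0 points).
  x = 17: rhs = 12, matching y values: 9, 14 (2 points).
  x = 18: rhs = 4, matching y values: 2, 21 (2 points).
  x = 19: rhs = 12, matching y values: 9, 14 (2 points).
  x = 20: rhs = 19, matching y values: none (0 points).
  x = 21: rhs = 8, matching y values: 10, 13 (2 points).
  x = 22: rhs = 8, matching y values: 10, 13 (2 points).
Total affine count: 25.
Full point count |E(F_23)| = 25 + 1 = 26.
Hasse bound: |26 − (23+1)| = |2| = 2 ≤ 2√23 ≈ 9.5917 ✓.


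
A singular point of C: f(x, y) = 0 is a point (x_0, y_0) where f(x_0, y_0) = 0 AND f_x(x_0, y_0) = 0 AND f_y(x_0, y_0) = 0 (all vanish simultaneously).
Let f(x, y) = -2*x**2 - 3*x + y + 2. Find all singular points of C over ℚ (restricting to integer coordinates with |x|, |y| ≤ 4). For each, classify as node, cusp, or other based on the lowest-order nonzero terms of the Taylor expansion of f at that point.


No singular points in the scanned grid; C is smooth there.

Compute partial derivatives:
  f_x = -4*x - 3.
  f_y = 1.
f_y = 1 is a nonzero constant, so f_y never vanishes: no point (x, y) can satisfy f = f_x = f_y = 0. In particular no (x, y) ∈ {−4, ..., 4}² is singular; the curve is smooth.


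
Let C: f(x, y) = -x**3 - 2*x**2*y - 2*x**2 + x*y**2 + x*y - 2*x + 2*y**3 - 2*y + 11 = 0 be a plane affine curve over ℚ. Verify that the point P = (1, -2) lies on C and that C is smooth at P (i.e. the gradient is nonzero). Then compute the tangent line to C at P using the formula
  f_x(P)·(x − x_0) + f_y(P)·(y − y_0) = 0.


Tangent line at P: x + 17*y + 33 = 0.

Step 1: f(1, -2) = 0, so P lies on C.
Step 2: partial derivatives
  f_x(x, y) = -3*x**2 - 4*x*y - 4*x + y**2 + y - 2, f_y(x, y) = -2*x**2 + 2*x*y + x + 6*y**2 - 2.
  f_x(P) = 1, f_y(P) = 17 (gradient nonzero, so P is smooth).
Step 3: tangent line at P: 1·(x − 1) + 17·(y − -2) = 0.
Expanding: x + 17*y + 33 = 0.


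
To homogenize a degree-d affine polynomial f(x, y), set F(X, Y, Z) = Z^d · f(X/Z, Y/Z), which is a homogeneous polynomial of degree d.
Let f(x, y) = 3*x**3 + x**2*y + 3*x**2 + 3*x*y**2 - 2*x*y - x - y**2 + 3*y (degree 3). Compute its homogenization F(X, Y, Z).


F(X, Y, Z) = 3*X**3 + X**2*Y + 3*X**2*Z + 3*X*Y**2 - 2*X*Y*Z - X*Z**2 - Y**2*Z + 3*Y*Z**2

deg(f) = 3.
Substitute x = X/Z, y = Y/Z into f, then multiply by Z^3.
  monomial 3·x^3·y^0 ↦ 3·X^3·Y^0·Z^0.
  monomial 1·x^2·y^1 ↦ 1·X^2·Y^1·Z^0.
  monomial 3·x^2·y^0 ↦ 3·X^2·Y^0·Z^1.
  monomial 3·x^1·y^2 ↦ 3·X^1·Y^2·Z^0.
  monomial -2·x^1·y^1 ↦ -2·X^1·Y^1·Z^1.
  monomial -1·x^1·y^0 ↦ -1·X^1·Y^0·Z^2.
  monomial -1·x^0·y^2 ↦ -1·X^0·Y^2·Z^1.
  monomial 3·x^0·y^1 ↦ 3·X^0·Y^1·Z^2.
Collecting: F(X, Y, Z) = 3*X**3 + X**2*Y + 3*X**2*Z + 3*X*Y**2 - 2*X*Y*Z - X*Z**2 - Y**2*Z + 3*Y*Z**2.


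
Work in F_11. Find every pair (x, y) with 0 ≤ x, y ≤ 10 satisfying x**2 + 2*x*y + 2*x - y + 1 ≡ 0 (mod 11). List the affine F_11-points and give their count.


Affine F_11-points: {(0, 1), (1, 7), (2, 8), (3, 10), (4, 9), (5, 7), (7, 1), (8, 10), (9, 9), (10, 0)}; count = 10.

For each of the 121 pairs (x, y) ∈ F_11², evaluate f(x, y) mod 11. Record the zeros.
  x = 0: [0↦1, 1↦0, 2↦10, 3↦9, 4↦8, 5↦7, 6↦6, 7↦5, 8↦4, 9↦3, 10↦2]  zeros at y ∈ {1}
  x = 1: [0↦4, 1↦5, 2↦6, 3↦7, 4↦8, 5↦9, 6↦10, 7↦0, 8↦1, 9↦2, 10↦3]  zeros at y ∈ {7}
  x = 2: [0↦9, 1↦1, 2↦4, 3↦7, 4↦10, 5↦2, 6↦5, 7↦8, 8↦0, 9↦3, 10↦6]  zeros at y ∈ {8}
  x = 3: [0↦5, 1↦10, 2↦4, 3↦9, 4↦3, 5↦8, 6↦2, 7↦7, 8↦1, 9↦6, 10↦0]  zeros at y ∈ {10}
  x = 4: [0↦3, 1↦10, 2↦6, 3↦2, 4↦9, 5↦5, 6↦1, 7↦8, 8↦4, 9↦0, 10↦7]  zeros at y ∈ {9}
  x = 5: [0↦3, 1↦1, 2↦10, 3↦8, 4↦6, 5↦4, 6↦2, 7↦0, 8↦9, 9↦7, 10↦5]  zeros at y ∈ {7}
  x = 6: [0↦5, 1↦5, 2↦5, 3↦5, 4↦5, 5↦5, 6↦5, 7↦5, 8↦5, 9↦5, 10↦5]  zeros at y ∈ ∅
  x = 7: [0↦9, 1↦0, 2↦2, 3↦4, 4↦6, 5↦8, 6↦10, 7↦1, 8↦3, 9↦5, 10↦7]  zeros at y ∈ {1}
  x = 8: [0↦4, 1↦8, 2↦1, 3↦5, 4↦9, 5↦2, 6↦6, 7↦10, 8↦3, 9↦7, 10↦0]  zeros at y ∈ {10}
  x = 9: [0↦1, 1↦7, 2↦2, 3↦8, 4↦3, 5↦9, 6↦4, 7↦10, 8↦5, 9↦0, 10↦6]  zeros at y ∈ {9}
  x = 10: [0↦0, 1↦8, 2↦5, 3↦2, 4↦10, 5↦7, 6↦4, 7↦1, 8↦9, 9↦6, 10↦3]  zeros at y ∈ {0}
Collecting zeros: affine points = {(0, 1), (1, 7), (2, 8), (3, 10), (4, 9), (5, 7), (7, 1), (8, 10), (9, 9), (10, 0)}.
Total count |C(F_11)_aff| = 10.


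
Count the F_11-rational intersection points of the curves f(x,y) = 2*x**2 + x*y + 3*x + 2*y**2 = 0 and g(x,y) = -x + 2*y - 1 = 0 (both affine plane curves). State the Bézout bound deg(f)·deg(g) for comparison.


Common zeros: ∅; count = 0; Bézout bound = 2.

deg(f) = 2, deg(g) = 1, so Bézout bound = 2.
Scan x ∈ F_11. For each x, list the y ∈ F_11 with f(x, y) ≡ 0 and those with g(x, y) ≡ 0 (mod 11); the common zeros in that column are the intersection.
  x = 0: f ≡ 0 at y ∈ {0}; g ≡ 0 at y ∈ {6}; common: ∅.
  x = 1: f ≡ 0 at y ∈ {7, 9}; g ≡ 0 at y ∈ {1}; common: ∅.
  x = 2: f ≡ 0 at y ∈ ∅; g ≡ 0 at y ∈ {7}; common: ∅.
  x = 3: f ≡ 0 at y ∈ ∅; g ≡ 0 at y ∈ {2}; common: ∅.
  x = 4: f ≡ 0 at y ∈ {0, 9}; g ≡ 0 at y ∈ {8}; common: ∅.
  x = 5: f ≡ 0 at y ∈ {7}; g ≡ 0 at y ∈ {3}; common: ∅.
  x = 6: f ≡ 0 at y ∈ {2, 6}; g ≡ 0 at y ∈ {9}; common: ∅.
  x = 7: f ≡ 0 at y ∈ ∅; g ≡ 0 at y ∈ {4}; common: ∅.
  x = 8: f ≡ 0 at y ∈ {2, 5}; g ≡ 0 at y ∈ {10}; common: ∅.
  x = 9: f ≡ 0 at y ∈ ∅; g ≡ 0 at y ∈ {5}; common: ∅.
  x = 10: f ≡ 0 at y ∈ {1, 5}; g ≡ 0 at y ∈ {0}; common: ∅.
Collecting: common zeros = ∅, so the count is 0.
Comparison with the Bézout bound: 0 ≤ 2 = deg(f)·deg(g), as expected for curves with no common component (the affine F_11-count falls short of the bound because intersections may lie at infinity, over extension fields, or carry multiplicity).


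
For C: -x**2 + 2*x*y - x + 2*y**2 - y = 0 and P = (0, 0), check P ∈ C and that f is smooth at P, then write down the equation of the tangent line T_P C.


Tangent line at P: -x - y = 0.

Step 1: f(0, 0) = 0, so P lies on C.
Step 2: partial derivatives
  f_x(x, y) = -2*x + 2*y - 1, f_y(x, y) = 2*x + 4*y - 1.
  f_x(P) = -1, f_y(P) = -1 (gradient nonzero, so P is smooth).
Step 3: tangent line at P: -1·(x − 0) + -1·(y − 0) = 0.
Expanding: -x - y = 0.


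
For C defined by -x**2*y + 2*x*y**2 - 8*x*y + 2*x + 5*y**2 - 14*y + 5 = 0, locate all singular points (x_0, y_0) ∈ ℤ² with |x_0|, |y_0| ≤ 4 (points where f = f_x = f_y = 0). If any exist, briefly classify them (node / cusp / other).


Singular points: {(-2, 1)}; classification: node.

Compute partial derivatives:
  f_x = -2*x*y + 2*y**2 - 8*y + 2.
  f_y = -x**2 + 4*x*y - 8*x + 10*y - 14.
Scan x_0 ∈ {−4, ..., 4}. For each x_0, f_y(x_0, y) is a polynomial in y; find its integer roots y ∈ {−4, ..., 4}, then test f_x and f at those candidates.
  x = -4: f_y(-4, y) = 2 - 6*y; no integer root y with |y| ≤ 4.
  x = -3: f_y(-3, y) = 1 - 2*y; no integer root y with |y| ≤ 4.
  x = -2: f_y(-2, y) = 2*y - 2; vanishes at y ∈ {1}. (-2, 1): f_x = 0, f = 0 — SINGULAR.
  x = -1: f_y(-1, y) = 6*y - 7; no integer root y with |y| ≤ 4.
  x = 0: f_y(0, y) = 10*y - 14; no integer root y with |y| ≤ 4.
  x = 1: f_y(1, y) = 14*y - 23; no integer root y with |y| ≤ 4.
  x = 2: f_y(2, y) = 18*y - 34; no integer root y with |y| ≤ 4.
  x = 3: f_y(3, y) = 22*y - 47; no integer root y with |y| ≤ 4.
  x = 4: f_y(4, y) = 26*y - 62; no integer root y with |y| ≤ 4.
Only singular point on the grid: (-2, 1).
Classify: substitute x = -2 + u, y = 1 + v and expand: f = -u**2*v - u**2 + 2*u*v**2 + v**2.
No constant or linear terms (consistent with a singular point). Quadratic part: -u**2 + v**2. Cubic part: -u**2*v + 2*u*v**2.
The quadratic part v**2 - u**2 = (v − u)(v + u) splits into two distinct linear factors, so there are two distinct tangent lines y − 1 = ±(x − -2) — this is a node (ordinary double point).
Classification: node.


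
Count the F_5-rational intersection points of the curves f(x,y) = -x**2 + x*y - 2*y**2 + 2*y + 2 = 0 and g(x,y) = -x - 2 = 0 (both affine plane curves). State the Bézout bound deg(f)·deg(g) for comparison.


Common zeros: {(3, 2), (3, 3)}; count = 2; Bézout bound = 2.

deg(f) = 2, deg(g) = 1, so Bézout bound = 2.
Scan x ∈ F_5. For each x, list the y ∈ F_5 with f(x, y) ≡ 0 and those with g(x, y) ≡ 0 (mod 5); the common zeros in that column are the intersection.
  x = 0: f ≡ 0 at y ∈ {3}; g ≡ 0 at y ∈ ∅; common: ∅.
  x = 1: f ≡ 0 at y ∈ ∅; g ≡ 0 at y ∈ ∅; common: ∅.
  x = 2: f ≡ 0 at y ∈ {1}; g ≡ 0 at y ∈ ∅; common: ∅.
  x = 3: f ≡ 0 at y ∈ {2, 3}; g ≡ 0 at y ∈ {0, 1, 2, 3, 4}; common: {2, 3}.
  x = 4: f ≡ 0 at y ∈ {1, 2}; g ≡ 0 at y ∈ ∅; common: ∅.
Collecting: common zeros = {(3, 2), (3, 3)}, so the count is 2.
Comparison with the Bézout bound: 2 ≤ 2 = deg(f)·deg(g), as expected for curves with no common component (the bound is attained).


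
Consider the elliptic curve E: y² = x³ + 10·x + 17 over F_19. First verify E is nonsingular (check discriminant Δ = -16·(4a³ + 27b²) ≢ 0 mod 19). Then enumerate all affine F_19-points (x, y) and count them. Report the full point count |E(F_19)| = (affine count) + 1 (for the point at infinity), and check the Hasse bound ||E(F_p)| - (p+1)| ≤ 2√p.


Affine points = {(0, 6), (0, 13), (1, 3), (1, 16), (2, 8), (2, 11), (3, 6), (3, 13), (4, 8), (4, 11), (8, 1), (8, 18), (9, 0), (13, 8), (13, 11), (16, 6), (16, 13), (18, 5), (18, 14)}; affine count = 19; |E(F_19)| = 20.

Discriminant check: Δ ∝ 4a³ + 27b² = 4·10³ + 27·17² = 4·1000 + 27·289 ≡ 4 (mod 19). Nonzero ⇒ E is nonsingular.
For each x ∈ F_19, compute rhs = x³ + 10·x + 17 mod 19, then count y ∈ F_19 with y² ≡ rhs.
  x = 0: rhs = 17, matching y values: 6, 13 (2 points).
  x = 1: rhs = 9, matching y values: 3, 16 (2 points).
  x = 2: rhs = 7, matching y values: 8, 11 (2 points).
  x = 3: rhs = 17, matching y values: 6, 13 (2 points).
  x = 4: rhs = 7, matching y values: 8, 11 (2 points).
  x = 5: rhs = 2, matching y values: none (0 points).
  x = 6: rhs = 8, matching y values: none (0 points).
  x = 7: rhs = 12, matching y values: none (0 points).
  x = 8: rhs = 1, matching y values: 1, 18 (2 points).
  x = 9: rhs = 0, matching y values: 0 (1 points).
  x = 10: rhs = 15, matching y values: none (0 points).
  x = 11: rhs = 14, matching y values: none (0 points).
  x = 12: rhs = 3, matching y values: none (0 points).
  x = 13: rhs = 7, matching y values: 8, 11 (2 points).
  x = 14: rhs = 13, matching y values: none (0 points).
  x = 15: rhs = 8, matching y values: none (0 points).
  x = 16: rhs = 17, matching y values: 6, 13 (2 points).
  x = 17: rhs = 8, matching y values: none (0 points).
  x = 18: rhs = 6, matching y values: 5, 14 (2 points).
Total affine count: 19.
Full point count |E(F_19)| = 19 + 1 = 20.
Hasse bound: |20 − (19+1)| = |0| = 0 ≤ 2√19 ≈ 8.7178 ✓.


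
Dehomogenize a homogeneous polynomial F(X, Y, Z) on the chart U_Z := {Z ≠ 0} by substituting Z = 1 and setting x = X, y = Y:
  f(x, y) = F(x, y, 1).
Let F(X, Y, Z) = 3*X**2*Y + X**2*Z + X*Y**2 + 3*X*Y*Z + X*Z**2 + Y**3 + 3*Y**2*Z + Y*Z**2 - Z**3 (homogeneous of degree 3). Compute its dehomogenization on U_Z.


f(x, y) = 3*x**2*y + x**2 + x*y**2 + 3*x*y + x + y**3 + 3*y**2 + y - 1

On U_Z we set Z = 1. Each monomial c·X^i·Y^j·Z^k in F becomes c·x^i·y^j·1^k = c·x^i·y^j.
Substituting Z = 1: F(X, Y, 1) = 3*x**2*y + x**2 + x*y**2 + 3*x*y + x + y**3 + 3*y**2 + y - 1.
Note: deg(f) ≤ deg(F) = 3; strict inequality happens when F is divisible by Z (lost terms).


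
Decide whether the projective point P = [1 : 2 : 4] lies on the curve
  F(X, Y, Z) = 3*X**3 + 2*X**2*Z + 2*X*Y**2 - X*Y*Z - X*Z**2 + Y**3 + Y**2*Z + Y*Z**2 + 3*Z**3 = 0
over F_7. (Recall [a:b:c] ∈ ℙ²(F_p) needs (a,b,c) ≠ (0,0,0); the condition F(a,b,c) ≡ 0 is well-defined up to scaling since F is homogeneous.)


F(1,2,4) ≡ 5 (mod 7); P is NOT on the curve.

Evaluate F(1, 2, 4) term-by-term (mod 7).
  3*X**3 ↦ 3·1·1·1 = 3
  2*X**2*Z ↦ 2·1·1·4 = 8
  2*X*Y**2 ↦ 2·1·4·1 = 8
  -X*Y*Z ↦ -1·1·2·4 = -8
  -X*Z**2 ↦ -1·1·1·16 = -16
  Y**3 ↦ 1·1·8·1 = 8
  Y**2*Z ↦ 1·1·4·4 = 16
  Y*Z**2 ↦ 1·1·2·16 = 32
  3*Z**3 ↦ 3·1·1·64 = 192
Sum: F(1, 2, 4) = (3) + (8) + (8) + (-8) + (-16) + (8) + (16) + (32) + (192) = 243.
Reducing mod 7: 243 ≡ 5 (mod 7).
Since F(a, b, c) ≡ 5 ≠ 0 (mod 7), P does NOT lie on the curve.


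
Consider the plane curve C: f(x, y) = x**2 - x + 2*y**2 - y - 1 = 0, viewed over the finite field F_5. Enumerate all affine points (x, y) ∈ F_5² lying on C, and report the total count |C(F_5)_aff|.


Affine F_5-points: {(0, 1), (0, 2), (1, 1), (1, 2), (3, 0), (3, 3)}; count = 6.

For each of the 25 pairs (x, y) ∈ F_5², evaluate f(x, y) mod 5. Record the zeros.
  x = 0: [0↦4, 1↦0, 2↦0, 3↦4, 4↦2]  zeros at y ∈ {1, 2}
  x = 1: [0↦4, 1↦0, 2↦0, 3↦4, 4↦2]  zeros at y ∈ {1, 2}
  x = 2: [0↦1, 1↦2, 2↦2, 3↦1, 4↦4]  zeros at y ∈ ∅
  x = 3: [0↦0, 1↦1, 2↦1, 3↦0, 4↦3]  zeros at y ∈ {0, 3}
  x = 4: [0↦1, 1↦2, 2↦2, 3↦1, 4↦4]  zeros at y ∈ ∅
Collecting zeros: affine points = {(0, 1), (0, 2), (1, 1), (1, 2), (3, 0), (3, 3)}.
Total count |C(F_5)_aff| = 6.


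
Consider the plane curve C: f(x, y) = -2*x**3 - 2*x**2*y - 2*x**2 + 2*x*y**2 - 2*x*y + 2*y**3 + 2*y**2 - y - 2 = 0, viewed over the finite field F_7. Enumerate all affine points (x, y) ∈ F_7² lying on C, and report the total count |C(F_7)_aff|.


Affine F_7-points: {(0, 4), (4, 5), (5, 6), (6, 3)}; count = 4.

For each of the 49 pairs (x, y) ∈ F_7², evaluate f(x, y) mod 7. Record the zeros.
  x = 0: [0↦5, 1↦1, 2↦6, 3↦4, 4↦0, 5↦6, 6↦6]  zeros at y ∈ {4}
  x = 1: [0↦1, 1↦2, 2↦2, 3↦6, 4↦5, 5↦4, 6↦1]  zeros at y ∈ ∅
  x = 2: [0↦2, 1↦4, 2↦2, 3↦1, 4↦6, 5↦1, 6↦5]  zeros at y ∈ ∅
  x = 3: [0↦3, 1↦2, 2↦1, 3↦5, 4↦5, 5↦6, 6↦6]  zeros at y ∈ ∅
  x = 4: [0↦6, 1↦5, 2↦1, 3↦6, 4↦4, 5↦0, 6↦6]  zeros at y ∈ {5}
  x = 5: [0↦6, 1↦1, 2↦4, 3↦6, 4↦5, 5↦6, 6↦0]  zeros at y ∈ {6}
  x = 6: [0↦5, 1↦6, 2↦5, 3↦0, 4↦3, 5↦5, 6↦4]  zeros at y ∈ {3}
Collecting zeros: affine points = {(0, 4), (4, 5), (5, 6), (6, 3)}.
Total count |C(F_7)_aff| = 4.


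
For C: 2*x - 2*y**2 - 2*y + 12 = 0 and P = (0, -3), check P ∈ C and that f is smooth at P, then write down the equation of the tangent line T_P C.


Tangent line at P: 2*x + 10*y + 30 = 0.

Step 1: f(0, -3) = 0, so P lies on C.
Step 2: partial derivatives
  f_x(x, y) = 2, f_y(x, y) = -4*y - 2.
  f_x(P) = 2, f_y(P) = 10 (gradient nonzero, so P is smooth).
Step 3: tangent line at P: 2·(x − 0) + 10·(y − -3) = 0.
Expanding: 2*x + 10*y + 30 = 0.


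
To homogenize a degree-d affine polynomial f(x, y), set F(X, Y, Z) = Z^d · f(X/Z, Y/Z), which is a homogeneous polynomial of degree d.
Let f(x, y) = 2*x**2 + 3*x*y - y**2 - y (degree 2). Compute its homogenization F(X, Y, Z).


F(X, Y, Z) = 2*X**2 + 3*X*Y - Y**2 - Y*Z

deg(f) = 2.
Substitute x = X/Z, y = Y/Z into f, then multiply by Z^2.
  monomial 2·x^2·y^0 ↦ 2·X^2·Y^0·Z^0.
  monomial 3·x^1·y^1 ↦ 3·X^1·Y^1·Z^0.
  monomial -1·x^0·y^2 ↦ -1·X^0·Y^2·Z^0.
  monomial -1·x^0·y^1 ↦ -1·X^0·Y^1·Z^1.
Collecting: F(X, Y, Z) = 2*X**2 + 3*X*Y - Y**2 - Y*Z.


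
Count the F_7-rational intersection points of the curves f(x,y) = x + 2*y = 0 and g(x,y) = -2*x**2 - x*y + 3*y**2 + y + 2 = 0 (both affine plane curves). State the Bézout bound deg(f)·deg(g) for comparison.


Common zeros: {(5, 1), (6, 4)}; count = 2; Bézout bound = 2.

deg(f) = 1, deg(g) = 2, so Bézout bound = 2.
Scan x ∈ F_7. For each x, list the y ∈ F_7 with f(x, y) ≡ 0 and those with g(x, y) ≡ 0 (mod 7); the common zeros in that column are the intersection.
  x = 0: f ≡ 0 at y ∈ {0}; g ≡ 0 at y ∈ ∅; common: ∅.
  x = 1: f ≡ 0 at y ∈ {3}; g ≡ 0 at y ∈ {0}; common: ∅.
  x = 2: f ≡ 0 at y ∈ {6}; g ≡ 0 at y ∈ ∅; common: ∅.
  x = 3: f ≡ 0 at y ∈ {2}; g ≡ 0 at y ∈ {5}; common: ∅.
  x = 4: f ≡ 0 at y ∈ {5}; g ≡ 0 at y ∈ ∅; common: ∅.
  x = 5: f ≡ 0 at y ∈ {1}; g ≡ 0 at y ∈ {1, 5}; common: {1}.
  x = 6: f ≡ 0 at y ∈ {4}; g ≡ 0 at y ∈ {0, 4}; common: {4}.
Collecting: common zeros = {(5, 1), (6, 4)}, so the count is 2.
Comparison with the Bézout bound: 2 ≤ 2 = deg(f)·deg(g), as expected for curves with no common component (the bound is attained).


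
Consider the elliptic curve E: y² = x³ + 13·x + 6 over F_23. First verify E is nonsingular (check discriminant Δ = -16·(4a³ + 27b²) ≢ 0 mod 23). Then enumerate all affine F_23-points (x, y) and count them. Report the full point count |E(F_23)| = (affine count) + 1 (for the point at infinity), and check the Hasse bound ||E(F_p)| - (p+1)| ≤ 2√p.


Affine points = {(0, 11), (0, 12), (3, 7), (3, 16), (5, 9), (5, 14), (6, 1), (6, 22), (7, 7), (7, 16), (8, 1), (8, 22), (9, 1), (9, 22), (10, 3), (10, 20), (11, 10), (11, 13), (12, 2), (12, 21), (13, 7), (13, 16), (16, 3), (16, 20), (18, 0), (20, 3), (20, 20), (21, 8), (21, 15)}; affine count = 29; |E(F_23)| = 30.

Discriminant check: Δ ∝ 4a³ + 27b² = 4·13³ + 27·6² = 4·2197 + 27·36 ≡ 8 (mod 23). Nonzero ⇒ E is nonsingular.
For each x ∈ F_23, compute rhs = x³ + 13·x + 6 mod 23, then count y ∈ F_23 with y² ≡ rhs.
  x = 0: rhs = 6, matching y values: 11, 12 (2 points).
  x = 1: rhs = 20, matching y values: none (0 points).
  x = 2: rhs = 17, matching y values: none (0 points).
  x = 3: rhs = 3, matching y values: 7, 16 (2 points).
  x = 4: rhs = 7, matching y values: none (0 points).
  x = 5: rhs = 12, matching y values: 9, 14 (2 points).
  x = 6: rhs = 1, matching y values: 1, 22 (2 points).
  x = 7: rhs = 3, matching y values: 7, 16 (2 points).
  x = 8: rhs = 1, matching y values: 1, 22 (2 points).
  x = 9: rhs = 1, matching y values: 1, 22 (2 points).
  x = 10: rhs = 9, matching y values: 3, 20 (2 points).
  x = 11: rhs = 8, matching y values: 10, 13 (2 points).
  x = 12: rhs = 4, matching y values: 2, 21 (2 points).
  x = 13: rhs = 3, matching y values: 7, 16 (2 points).
  x = 14: rhs = 11, matching y values: none (0 points).
  x = 15: rhs = 11, matching y values: none (0 points).
  x = 16: rhs = 9, matching y values: 3, 20 (2 points).
  x = 17: rhs = 11, matching y values: none (0 points).
  x = 18: rhs = 0, matching y values: 0 (1 points).
  x = 19: rhs = 5, matching y values: none (0 points).
  x = 20: rhs = 9, matching y values: 3, 20 (2 points).
  x = 21: rhs = 18, matching y values: 8, 15 (2 points).
  x = 22: rhs = 15, matching y values: none (0 points).
Total affine count: 29.
Full point count |E(F_23)| = 29 + 1 = 30.
Hasse bound: |30 − (23+1)| = |6| = 6 ≤ 2√23 ≈ 9.5917 ✓.
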